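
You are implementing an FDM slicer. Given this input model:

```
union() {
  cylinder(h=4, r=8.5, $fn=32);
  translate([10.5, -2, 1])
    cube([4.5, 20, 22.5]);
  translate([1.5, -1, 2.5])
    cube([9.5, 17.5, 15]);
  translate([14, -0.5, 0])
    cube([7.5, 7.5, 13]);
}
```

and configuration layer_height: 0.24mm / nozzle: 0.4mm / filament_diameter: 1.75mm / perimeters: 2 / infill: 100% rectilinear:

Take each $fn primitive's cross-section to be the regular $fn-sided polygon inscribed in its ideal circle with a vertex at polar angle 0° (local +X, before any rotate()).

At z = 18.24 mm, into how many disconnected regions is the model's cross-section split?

1

At z = 18.24 mm: the cylinder is absent (z outside [0, 4]); the 4.5×20 cube at (10.5, -2) contributes its full rectangle; the cube at (1.5, -1) is absent (z outside [2.5, 17.5]); the cube at (14, -0.5) is not intersected at this z (z outside [0, 13]); Taking the union: only the 4.5×20 cube at (10.5, -2) is present, so the union is just that shape — 1 connected region. The result has 1 disconnected region.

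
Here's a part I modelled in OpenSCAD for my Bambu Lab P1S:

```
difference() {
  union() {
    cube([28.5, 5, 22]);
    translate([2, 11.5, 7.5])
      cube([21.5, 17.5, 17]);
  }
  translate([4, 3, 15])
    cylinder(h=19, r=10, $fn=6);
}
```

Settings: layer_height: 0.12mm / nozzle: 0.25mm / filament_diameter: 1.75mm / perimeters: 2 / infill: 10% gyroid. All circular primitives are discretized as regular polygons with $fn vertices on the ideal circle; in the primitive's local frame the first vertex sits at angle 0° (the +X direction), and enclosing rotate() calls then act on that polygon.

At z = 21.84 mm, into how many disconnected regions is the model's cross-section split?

At z = 21.84 mm: the cube is present — its section is the full 28.5×5 rectangle; the cube at (2, 11.5) is present — its section is the full 21.5×17.5 rectangle; Merging all regions: the 2 present regions are separate (no shared area or edge), so areas and boundary lengths simply add and each stays a separate island — 2 connected regions; the r=10 cylinder at (4, 3) gives a regular 6-gon of circumradius 10 (constant along its height); Taking the first minus the rest: starting from the result so far, the r=10 cylinder at (4, 3) partially overlaps it — only the 67.38 mm² overlap (of its 259.81 mm²) is removed, clipping the outline — 2 connected regions. The result has 2 disconnected regions.

2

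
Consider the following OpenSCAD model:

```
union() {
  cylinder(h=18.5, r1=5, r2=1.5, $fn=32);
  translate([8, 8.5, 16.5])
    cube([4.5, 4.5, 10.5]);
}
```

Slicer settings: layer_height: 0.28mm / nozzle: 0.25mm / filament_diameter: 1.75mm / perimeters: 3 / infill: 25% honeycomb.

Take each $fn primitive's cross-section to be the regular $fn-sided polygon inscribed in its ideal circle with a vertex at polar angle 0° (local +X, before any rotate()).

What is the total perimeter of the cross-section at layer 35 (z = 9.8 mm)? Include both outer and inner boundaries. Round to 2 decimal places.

At z = 9.8 mm: the cone contributes a regular 32-gon of circumradius 3.146 (interpolated between r1=5 and r2=1.5 at t=0.530) (perimeter = 2·32·3.146·sin(180°/32) = 19.73 mm); the cube at (8, 8.5) does not reach this height (z outside [16.5, 27]); Taking the union: only the cone is present, so the union is just that shape — boundary = 19.73 mm. Overall, the cross-section is a single solid region. Total boundary length (outer) = 19.73 mm.

19.73 mm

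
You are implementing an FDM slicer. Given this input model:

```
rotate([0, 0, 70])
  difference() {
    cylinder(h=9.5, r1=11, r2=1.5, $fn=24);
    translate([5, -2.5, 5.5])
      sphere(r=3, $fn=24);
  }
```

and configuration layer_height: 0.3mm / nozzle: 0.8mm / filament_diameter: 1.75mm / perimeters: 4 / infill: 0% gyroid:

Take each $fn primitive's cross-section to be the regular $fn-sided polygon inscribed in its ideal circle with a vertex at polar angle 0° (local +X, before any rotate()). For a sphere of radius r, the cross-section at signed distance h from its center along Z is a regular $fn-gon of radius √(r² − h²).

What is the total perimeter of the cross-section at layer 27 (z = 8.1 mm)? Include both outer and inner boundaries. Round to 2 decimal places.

18.17 mm

At z = 8.1 mm: the cone (r1=11→r2=1.5) has section circumradius 2.900 here — a regular 24-gon (perimeter = 2·24·2.900·sin(180°/24) = 18.17 mm); the sphere at (5, -2.5): section is a regular 24-gon, circumradius = √(r²−h²) = √(3²−2.6²) = 1.497 (perimeter = 2·24·1.497·sin(180°/24) = 9.38 mm); After the difference (first − rest): starting from the cone, the r=3 sphere at (5, -2.5) misses the remaining region (no effect) — boundary = 18.17 mm; (rotated 70° about Z; rotation is an isometry so areas/perimeters/island counts are preserved). Overall, the cross-section is a single solid region. Total boundary length (outer) = 18.17 mm.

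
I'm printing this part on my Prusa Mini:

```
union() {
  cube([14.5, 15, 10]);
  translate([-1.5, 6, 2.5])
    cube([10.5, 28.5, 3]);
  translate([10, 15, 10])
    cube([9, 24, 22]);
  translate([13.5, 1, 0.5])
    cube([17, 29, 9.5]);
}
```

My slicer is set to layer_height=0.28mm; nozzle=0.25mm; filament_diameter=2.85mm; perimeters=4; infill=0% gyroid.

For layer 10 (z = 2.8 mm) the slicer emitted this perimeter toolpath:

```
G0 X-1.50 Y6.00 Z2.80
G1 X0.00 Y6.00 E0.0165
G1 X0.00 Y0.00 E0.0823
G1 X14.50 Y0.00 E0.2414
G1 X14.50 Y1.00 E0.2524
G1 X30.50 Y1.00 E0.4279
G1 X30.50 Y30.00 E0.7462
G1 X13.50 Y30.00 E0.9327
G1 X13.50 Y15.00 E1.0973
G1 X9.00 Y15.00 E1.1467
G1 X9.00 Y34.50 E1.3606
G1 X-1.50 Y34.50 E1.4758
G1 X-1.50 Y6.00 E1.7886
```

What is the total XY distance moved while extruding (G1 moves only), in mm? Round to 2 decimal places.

163.00 mm

Sum the Euclidean lengths of each G1 segment: total = 163.00 mm.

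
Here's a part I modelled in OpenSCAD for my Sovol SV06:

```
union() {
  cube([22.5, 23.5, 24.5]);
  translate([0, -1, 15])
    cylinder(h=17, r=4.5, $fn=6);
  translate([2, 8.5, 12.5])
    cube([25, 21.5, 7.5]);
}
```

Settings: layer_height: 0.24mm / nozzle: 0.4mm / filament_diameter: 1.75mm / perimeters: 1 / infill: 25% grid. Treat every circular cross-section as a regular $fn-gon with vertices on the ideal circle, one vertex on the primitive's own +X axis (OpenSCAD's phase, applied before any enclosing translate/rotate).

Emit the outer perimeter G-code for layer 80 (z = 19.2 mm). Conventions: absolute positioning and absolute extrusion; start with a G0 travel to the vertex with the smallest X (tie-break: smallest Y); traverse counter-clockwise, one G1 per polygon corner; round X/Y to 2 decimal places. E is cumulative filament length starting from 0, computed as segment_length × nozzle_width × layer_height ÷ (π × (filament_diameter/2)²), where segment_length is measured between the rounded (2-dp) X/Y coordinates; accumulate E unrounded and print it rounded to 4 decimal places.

At z = 19.2 mm: the cube (footprint 22.5×23.5) is included at this height; the r=4.5 cylinder at (0, -1) gives a regular 6-gon of circumradius 4.5 (constant along its height); the cube at (2, 8.5) (footprint 25×21.5) is included at this height; Combining (union): the regions partially overlap (shared area 316.44 mm²), so overlapping operands fuse into one piece — 1 connected region. The outline is a single polygon with 14 vertices. Extrusion per mm of travel: 0.4 × 0.24 / (π × 0.875²) = 0.039912. Accumulating E over each segment gives final E = 5.1324.

G0 X-4.50 Y-1.00 Z19.20
G1 X-2.25 Y-4.90 E0.1797
G1 X2.25 Y-4.90 E0.3593
G1 X4.50 Y-1.00 E0.5390
G1 X3.92 Y0.00 E0.5852
G1 X22.50 Y0.00 E1.3267
G1 X22.50 Y8.50 E1.6660
G1 X27.00 Y8.50 E1.8456
G1 X27.00 Y30.00 E2.7037
G1 X2.00 Y30.00 E3.7015
G1 X2.00 Y23.50 E3.9609
G1 X0.00 Y23.50 E4.0407
G1 X0.00 Y2.90 E4.8629
G1 X-2.25 Y2.90 E4.9527
G1 X-4.50 Y-1.00 E5.1324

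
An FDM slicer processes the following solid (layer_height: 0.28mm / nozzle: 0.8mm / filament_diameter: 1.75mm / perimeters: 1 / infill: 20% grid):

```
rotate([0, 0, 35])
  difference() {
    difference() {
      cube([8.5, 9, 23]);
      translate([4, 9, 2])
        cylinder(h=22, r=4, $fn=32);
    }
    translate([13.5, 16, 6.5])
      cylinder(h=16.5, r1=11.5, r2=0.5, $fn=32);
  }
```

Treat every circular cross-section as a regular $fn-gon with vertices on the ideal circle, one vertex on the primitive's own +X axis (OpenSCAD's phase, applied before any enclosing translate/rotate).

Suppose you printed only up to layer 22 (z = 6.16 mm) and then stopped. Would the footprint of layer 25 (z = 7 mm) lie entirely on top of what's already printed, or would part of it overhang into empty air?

Compare the two slices. At z = 6.16: the cube is present — its section is the full 8.5×9 rectangle (area 76.50 mm²); the cylinder at (4, 9): section is a regular 32-gon, circumradius r=4 (area = (32/2)·4.000²·sin(360°/32) = 49.94 mm²); After the difference (first − rest): starting from the 8.5×9 cube (76.50 mm²), the r=4 cylinder at (4, 9) partially overlaps it — only the 24.97 mm² overlap (of its 49.94 mm²) is removed, clipping the outline — area = 51.53 mm²; the cone at (13.5, 16) is absent (z outside [6.5, 23]); Subtracting the remaining from the first: none of the subtracted shapes is present at this height, so the result so far is unchanged — area = 51.53 mm²; (rotated 35° about Z; rotation is an isometry so areas/perimeters/island counts are preserved). At z = 7: the cube is present — its section is the full 8.5×9 rectangle (area 76.50 mm²); the r=4 cylinder at (4, 9) gives a regular 32-gon of circumradius 4 (constant along its height) (area = (32/2)·4.000²·sin(360°/32) = 49.94 mm²); Subtracting the remaining from the first: starting from the 8.5×9 cube (76.50 mm²), the r=4 cylinder at (4, 9) partially overlaps it — only the 24.97 mm² overlap (of its 49.94 mm²) is removed, clipping the outline — area = 51.53 mm²; the cone at (13.5, 16) (r1=11.5→r2=0.5) has section circumradius 11.167 here — a regular 32-gon (area = (32/2)·11.167²·sin(360°/32) = 389.23 mm²); Subtracting the remaining from the first: starting from that combined region (51.53 mm²), the cone at (13.5, 16) partially overlaps it — only the 2.08 mm² overlap (of its 389.23 mm²) is removed, clipping the outline — area = 49.44 mm²; (whole slice rotated 35° about Z — lengths, areas and connectivity unchanged). Checking containment: the cross-section at z = 7 is a subset of the cross-section at z = 6.16.

entirely on top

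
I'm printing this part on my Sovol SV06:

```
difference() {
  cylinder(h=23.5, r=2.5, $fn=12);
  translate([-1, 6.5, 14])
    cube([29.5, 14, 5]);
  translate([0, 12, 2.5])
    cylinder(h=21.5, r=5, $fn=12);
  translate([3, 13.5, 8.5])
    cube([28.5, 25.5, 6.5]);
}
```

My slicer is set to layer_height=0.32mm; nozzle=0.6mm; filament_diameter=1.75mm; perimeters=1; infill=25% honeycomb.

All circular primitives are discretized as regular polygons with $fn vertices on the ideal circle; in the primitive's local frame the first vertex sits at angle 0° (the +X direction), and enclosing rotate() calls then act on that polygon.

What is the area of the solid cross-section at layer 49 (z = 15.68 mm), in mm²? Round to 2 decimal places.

At z = 15.68 mm: the cylinder: section is a regular 12-gon, circumradius r=2.5 (area = (12/2)·2.500²·sin(360°/12) = 18.75 mm²); the 29.5×14 cube at (-1, 6.5) contributes its full rectangle (area 413.00 mm²); the r=5 cylinder at (0, 12) gives a regular 12-gon of circumradius 5 (constant along its height) (area = (12/2)·5.000²·sin(360°/12) = 75.00 mm²); the cube at (3, 13.5) is not intersected at this z (z outside [8.5, 15]); Taking the first minus the rest: starting from the r=2.5 cylinder (18.75 mm²), the 29.5×14 cube at (-1, 6.5) misses the remaining region (no effect); the r=5 cylinder at (0, 12) misses the remaining region (no effect) — area = 18.75 mm². Overall, the cross-section is a single solid region. Net area = 18.75 mm².

18.75 mm²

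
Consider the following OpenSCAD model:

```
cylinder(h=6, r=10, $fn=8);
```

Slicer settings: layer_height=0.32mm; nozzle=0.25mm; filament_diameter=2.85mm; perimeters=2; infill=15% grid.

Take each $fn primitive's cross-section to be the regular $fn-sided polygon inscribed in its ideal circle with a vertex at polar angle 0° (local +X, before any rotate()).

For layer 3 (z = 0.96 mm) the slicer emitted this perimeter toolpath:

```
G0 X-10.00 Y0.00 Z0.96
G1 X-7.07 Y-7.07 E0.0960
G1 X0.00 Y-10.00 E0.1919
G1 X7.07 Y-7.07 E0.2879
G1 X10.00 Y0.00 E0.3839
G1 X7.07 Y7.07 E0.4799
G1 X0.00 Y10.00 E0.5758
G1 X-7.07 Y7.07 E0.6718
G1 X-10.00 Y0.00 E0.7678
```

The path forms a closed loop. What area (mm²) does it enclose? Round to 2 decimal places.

282.80 mm²

Apply the shoelace formula to the sequence of (X, Y) vertices; enclosed area = 282.80 mm².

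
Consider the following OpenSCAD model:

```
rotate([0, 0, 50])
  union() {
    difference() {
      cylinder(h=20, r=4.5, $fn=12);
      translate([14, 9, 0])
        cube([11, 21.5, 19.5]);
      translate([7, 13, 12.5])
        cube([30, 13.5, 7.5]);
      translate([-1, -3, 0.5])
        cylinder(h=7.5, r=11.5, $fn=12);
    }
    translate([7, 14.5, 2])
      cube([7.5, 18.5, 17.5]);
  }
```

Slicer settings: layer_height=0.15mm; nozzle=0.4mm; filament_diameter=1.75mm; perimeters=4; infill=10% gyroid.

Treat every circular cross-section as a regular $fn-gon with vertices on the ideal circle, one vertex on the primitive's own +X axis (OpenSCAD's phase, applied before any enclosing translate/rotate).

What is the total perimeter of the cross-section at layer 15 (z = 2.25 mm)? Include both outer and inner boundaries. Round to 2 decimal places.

At z = 2.25 mm: the r=4.5 cylinder gives a regular 12-gon of circumradius 4.5 (constant along its height) (perimeter = 2·12·4.500·sin(180°/12) = 27.95 mm); the cube at (14, 9) is present — its section is the full 11×21.5 rectangle (perimeter 65.00 mm); the cube at (7, 13) is absent (z outside [12.5, 20]); the cylinder at (-1, -3): section is a regular 12-gon, circumradius r=11.5 (perimeter = 2·12·11.500·sin(180°/12) = 71.43 mm); Subtracting the remaining from the first: starting from the r=4.5 cylinder, the 11×21.5 cube at (14, 9) misses the remaining region (no effect); the r=11.5 cylinder at (-1, -3) covers all of what remains (removes everything) — nothing remains; the cube at (7, 14.5) is present — its section is the full 7.5×18.5 rectangle (perimeter 52.00 mm); Merging all regions: only the 7.5×18.5 cube at (7, 14.5) is present, so the union is just that shape — boundary = 52.00 mm; (whole slice rotated 50° about Z — lengths, areas and connectivity unchanged). Overall, the cross-section is a single solid region. Total boundary length (outer) = 52.00 mm.

52.00 mm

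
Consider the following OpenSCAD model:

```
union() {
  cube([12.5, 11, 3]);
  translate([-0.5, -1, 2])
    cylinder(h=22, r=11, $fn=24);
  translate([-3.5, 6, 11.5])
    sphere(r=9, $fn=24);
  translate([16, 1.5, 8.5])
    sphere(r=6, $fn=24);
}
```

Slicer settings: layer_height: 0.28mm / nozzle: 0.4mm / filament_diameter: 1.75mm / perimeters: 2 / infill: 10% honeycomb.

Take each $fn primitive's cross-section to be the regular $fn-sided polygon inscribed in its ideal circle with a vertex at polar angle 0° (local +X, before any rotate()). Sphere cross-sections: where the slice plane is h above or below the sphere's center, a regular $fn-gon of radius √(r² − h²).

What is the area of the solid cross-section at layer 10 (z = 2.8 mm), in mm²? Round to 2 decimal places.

446.17 mm²

At z = 2.8 mm: the cube is present — its section is the full 12.5×11 rectangle (area 137.50 mm²); the r=11 cylinder at (-0.5, -1) gives a regular 24-gon of circumradius 11 (constant along its height) (area = (24/2)·11.000²·sin(360°/24) = 375.81 mm²); the r=9 sphere at (-3.5, 6) slices to a regular 24-gon of circumradius 2.304 (√(r²−h²) with h=8.7 from center) (area = (24/2)·2.304²·sin(360°/24) = 16.49 mm²); the r=6 sphere at (16, 1.5) contributes a regular 24-gon of circumradius √(6²−5.7²) = 1.873 (area = (24/2)·1.873²·sin(360°/24) = 10.90 mm²); Taking the union: the regions partially overlap — summed areas 540.70 mm² minus the doubly-counted overlap 94.53 mm² gives 446.17 mm² — area = 446.17 mm². Overall, the cross-section has 2 separate islands. Net area = 446.17 mm².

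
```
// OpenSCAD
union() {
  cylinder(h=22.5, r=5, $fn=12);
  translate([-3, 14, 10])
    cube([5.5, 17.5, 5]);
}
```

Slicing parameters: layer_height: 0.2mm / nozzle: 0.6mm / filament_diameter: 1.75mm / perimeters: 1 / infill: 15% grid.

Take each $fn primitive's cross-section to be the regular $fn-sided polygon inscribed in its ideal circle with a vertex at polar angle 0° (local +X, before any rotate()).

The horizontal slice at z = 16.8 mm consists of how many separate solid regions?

1

At z = 16.8 mm: the r=5 cylinder gives a regular 12-gon of circumradius 5 (constant along its height); the cube at (-3, 14) does not reach this height (z outside [10, 15]); Combining (union): only the r=5 cylinder is present, so the union is just that shape — 1 connected region. The result has 1 disconnected region.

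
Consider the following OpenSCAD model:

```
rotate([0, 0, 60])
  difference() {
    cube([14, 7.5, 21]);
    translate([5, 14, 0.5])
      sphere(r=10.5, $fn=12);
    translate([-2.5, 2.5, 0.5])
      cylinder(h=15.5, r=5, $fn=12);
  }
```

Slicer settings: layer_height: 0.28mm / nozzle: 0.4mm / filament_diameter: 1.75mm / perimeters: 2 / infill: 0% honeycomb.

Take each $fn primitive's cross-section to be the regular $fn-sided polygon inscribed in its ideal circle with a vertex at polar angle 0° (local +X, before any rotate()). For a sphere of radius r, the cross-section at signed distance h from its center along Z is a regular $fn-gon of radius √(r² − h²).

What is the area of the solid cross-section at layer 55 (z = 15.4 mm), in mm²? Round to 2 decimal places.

92.50 mm²

At z = 15.4 mm: the cube is present — its section is the full 14×7.5 rectangle (area 105.00 mm²); the sphere at (5, 14) does not reach this height (|z−center|=14.900 > r=10.5); the r=5 cylinder at (-2.5, 2.5) contributes a regular 12-gon of circumradius 5 (area = (12/2)·5.000²·sin(360°/12) = 75.00 mm²); After the difference (first − rest): starting from the 14×7.5 cube (105.00 mm²), the r=5 cylinder at (-2.5, 2.5) partially overlaps it — only the 12.50 mm² overlap (of its 75.00 mm²) is removed, clipping the outline — area = 92.50 mm²; (whole slice rotated 60° about Z — lengths, areas and connectivity unchanged). Overall, the cross-section is a single solid region. Net area = 92.50 mm².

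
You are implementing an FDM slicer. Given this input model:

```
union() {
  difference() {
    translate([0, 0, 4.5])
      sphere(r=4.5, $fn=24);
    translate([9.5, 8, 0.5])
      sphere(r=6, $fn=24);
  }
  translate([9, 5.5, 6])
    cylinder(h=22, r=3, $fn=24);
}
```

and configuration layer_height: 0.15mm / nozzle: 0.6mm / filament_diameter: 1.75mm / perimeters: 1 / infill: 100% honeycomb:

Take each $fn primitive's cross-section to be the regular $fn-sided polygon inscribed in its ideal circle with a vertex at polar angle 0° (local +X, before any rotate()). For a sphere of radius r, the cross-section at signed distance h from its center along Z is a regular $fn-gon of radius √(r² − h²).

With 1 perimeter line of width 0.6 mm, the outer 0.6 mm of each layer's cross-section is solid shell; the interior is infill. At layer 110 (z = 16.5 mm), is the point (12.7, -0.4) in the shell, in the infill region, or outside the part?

At z = 16.5 mm: the sphere is not intersected at this z (|z−center|=12.000 > r=4.5); the sphere at (9.5, 8) is absent (|z−center|=16.000 > r=6); Taking the first minus the rest: the first operand is absent here, so nothing remains; the r=3 cylinder at (9, 5.5) contributes a regular 24-gon of circumradius 3; Taking the union: only the r=3 cylinder at (9, 5.5) is present, so the union is just that shape — 1 connected region. Overall, the cross-section is a single solid region. The nearest boundary edge runs (9.78, 2.60)→(10.50, 2.90); distance from the point to it = 3.97 mm. The point is not inside any of the regions above, so it lies outside the cross-section (3.97 mm from the nearest boundary).

outside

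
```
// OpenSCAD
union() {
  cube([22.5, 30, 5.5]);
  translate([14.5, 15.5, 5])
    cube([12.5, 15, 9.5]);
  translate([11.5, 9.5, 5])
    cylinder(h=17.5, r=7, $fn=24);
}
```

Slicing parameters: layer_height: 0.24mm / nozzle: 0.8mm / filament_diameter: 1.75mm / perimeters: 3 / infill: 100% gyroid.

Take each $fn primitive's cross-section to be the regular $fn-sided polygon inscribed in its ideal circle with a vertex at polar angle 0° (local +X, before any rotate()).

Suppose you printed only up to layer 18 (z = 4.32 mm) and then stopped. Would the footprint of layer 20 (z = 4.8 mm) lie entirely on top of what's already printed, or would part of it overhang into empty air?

Compare the two slices. At z = 4.32: the 22.5×30 cube contributes its full rectangle (area 675.00 mm²); the cube at (14.5, 15.5) is absent (z outside [5, 14.5]); the cylinder at (11.5, 9.5) is absent (z outside [5, 22.5]); Merging all regions: only the 22.5×30 cube is present, so the union is just that shape — area = 675.00 mm². At z = 4.8: the 22.5×30 cube contributes its full rectangle (area 675.00 mm²); the cube at (14.5, 15.5) is absent (z outside [5, 14.5]); the cylinder at (11.5, 9.5) is absent (z outside [5, 22.5]); Taking the union: only the 22.5×30 cube is present, so the union is just that shape — area = 675.00 mm². Checking containment: the cross-section at z = 4.8 is a subset of the cross-section at z = 4.32.

entirely on top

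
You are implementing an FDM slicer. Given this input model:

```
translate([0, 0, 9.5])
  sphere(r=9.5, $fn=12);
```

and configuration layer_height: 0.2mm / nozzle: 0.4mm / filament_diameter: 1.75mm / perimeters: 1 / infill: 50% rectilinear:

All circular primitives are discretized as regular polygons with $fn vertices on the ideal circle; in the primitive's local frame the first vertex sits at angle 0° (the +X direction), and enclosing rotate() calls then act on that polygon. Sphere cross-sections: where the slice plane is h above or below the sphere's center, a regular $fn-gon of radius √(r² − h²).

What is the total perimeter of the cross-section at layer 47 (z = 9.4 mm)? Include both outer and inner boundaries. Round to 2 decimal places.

59.01 mm

At z = 9.4 mm: the r=9.5 sphere contributes a regular 12-gon of circumradius √(9.5²−0.1²) = 9.499 (perimeter = 2·12·9.499·sin(180°/12) = 59.01 mm). Overall, the cross-section is a single solid region. Total boundary length (outer) = 59.01 mm.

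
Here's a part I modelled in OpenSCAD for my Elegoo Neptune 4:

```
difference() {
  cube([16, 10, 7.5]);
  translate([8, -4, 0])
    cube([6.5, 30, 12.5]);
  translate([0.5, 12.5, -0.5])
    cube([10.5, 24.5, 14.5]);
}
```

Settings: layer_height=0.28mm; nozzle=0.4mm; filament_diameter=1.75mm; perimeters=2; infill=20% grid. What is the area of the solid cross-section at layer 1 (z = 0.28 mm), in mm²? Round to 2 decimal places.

At z = 0.28 mm: the 16×10 cube contributes its full rectangle (area 160.00 mm²); the cube at (8, -4) is present — its section is the full 6.5×30 rectangle (area 195.00 mm²); the 10.5×24.5 cube at (0.5, 12.5) contributes its full rectangle (area 257.25 mm²); Taking the first minus the rest: starting from the 16×10 cube (160.00 mm²), the 6.5×30 cube at (8, -4) partially overlaps it — only the 65.00 mm² overlap (of its 195.00 mm²) is removed, clipping the outline; the 10.5×24.5 cube at (0.5, 12.5) misses the remaining region (no effect) — area = 95.00 mm². Overall, the cross-section has 2 separate islands. Net area = 95.00 mm².

95.00 mm²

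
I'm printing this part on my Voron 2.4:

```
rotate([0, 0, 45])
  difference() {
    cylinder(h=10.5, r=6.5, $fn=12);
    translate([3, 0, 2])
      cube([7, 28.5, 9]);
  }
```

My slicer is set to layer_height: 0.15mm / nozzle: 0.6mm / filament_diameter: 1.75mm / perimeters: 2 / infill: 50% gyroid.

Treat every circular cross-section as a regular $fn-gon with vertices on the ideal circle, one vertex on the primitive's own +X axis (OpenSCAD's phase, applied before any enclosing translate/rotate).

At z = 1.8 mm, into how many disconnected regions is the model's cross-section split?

1

At z = 1.8 mm: the r=6.5 cylinder contributes a regular 12-gon of circumradius 6.5; the cube at (3, 0) is not intersected at this z (z outside [2, 11]); Subtracting the remaining from the first: none of the subtracted shapes is present at this height, so the r=6.5 cylinder is unchanged — 1 connected region; (whole slice rotated 45° about Z — lengths, areas and connectivity unchanged). The result has 1 disconnected region.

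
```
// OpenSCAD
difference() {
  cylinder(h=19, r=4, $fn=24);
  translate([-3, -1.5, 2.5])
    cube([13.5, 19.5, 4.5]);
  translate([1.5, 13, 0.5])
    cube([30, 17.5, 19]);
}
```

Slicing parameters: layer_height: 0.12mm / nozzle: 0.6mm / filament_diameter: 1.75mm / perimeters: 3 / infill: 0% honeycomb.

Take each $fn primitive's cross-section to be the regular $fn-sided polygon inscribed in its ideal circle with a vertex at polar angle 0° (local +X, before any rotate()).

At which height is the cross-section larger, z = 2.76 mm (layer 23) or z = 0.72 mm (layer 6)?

Layer 23 (z = 2.76): the r=4 cylinder contributes a regular 24-gon of circumradius 4 (area = (24/2)·4.000²·sin(360°/24) = 49.69 mm²); the 13.5×19.5 cube at (-3, -1.5) contributes its full rectangle (area 263.25 mm²); the cube at (1.5, 13) (footprint 30×17.5) is included at this height (area 525.00 mm²); Subtracting the remaining from the first: starting from the r=4 cylinder (49.69 mm²), the 13.5×19.5 cube at (-3, -1.5) partially overlaps it — only the 33.42 mm² overlap (of its 263.25 mm²) is removed, clipping the outline; the 30×17.5 cube at (1.5, 13) misses the remaining region (no effect) — area = 16.27 mm². So its area = 16.27 mm². Layer 6 (z = 0.72): the cylinder: section is a regular 24-gon, circumradius r=4 (area = (24/2)·4.000²·sin(360°/24) = 49.69 mm²); the cube at (-3, -1.5) is not intersected at this z (z outside [2.5, 7]); the 30×17.5 cube at (1.5, 13) contributes its full rectangle (area 525.00 mm²); After the difference (first − rest): starting from the r=4 cylinder (49.69 mm²), the 30×17.5 cube at (1.5, 13) misses the remaining region (no effect) — area = 49.69 mm². So its area = 49.69 mm². Layer 6 is larger (49.69 vs 16.27 mm²).

layer 6 (z = 0.72 mm)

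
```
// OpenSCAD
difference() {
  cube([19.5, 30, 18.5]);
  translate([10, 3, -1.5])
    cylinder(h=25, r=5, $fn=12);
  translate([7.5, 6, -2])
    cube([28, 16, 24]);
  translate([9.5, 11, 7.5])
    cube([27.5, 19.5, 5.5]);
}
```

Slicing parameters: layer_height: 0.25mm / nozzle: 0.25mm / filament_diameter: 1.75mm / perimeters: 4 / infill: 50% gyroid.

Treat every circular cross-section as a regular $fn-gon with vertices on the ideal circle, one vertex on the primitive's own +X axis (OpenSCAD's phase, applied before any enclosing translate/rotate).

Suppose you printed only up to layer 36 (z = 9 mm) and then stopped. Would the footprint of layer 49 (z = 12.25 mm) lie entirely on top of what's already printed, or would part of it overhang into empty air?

Compare the two slices. At z = 9: the cube (footprint 19.5×30) is included at this height (area 585.00 mm²); the r=5 cylinder at (10, 3) gives a regular 12-gon of circumradius 5 (constant along its height) (area = (12/2)·5.000²·sin(360°/12) = 75.00 mm²); the 28×16 cube at (7.5, 6) contributes its full rectangle (area 448.00 mm²); the cube at (9.5, 11) (footprint 27.5×19.5) is included at this height (area 536.25 mm²); Taking the first minus the rest: starting from the 19.5×30 cube (585.00 mm²), the r=5 cylinder at (10, 3) partially overlaps it — only the 64.91 mm² overlap (of its 75.00 mm²) is removed, clipping the outline; the 28×16 cube at (7.5, 6) partially overlaps it — only the 182.79 mm² overlap (of its 448.00 mm²) is removed, clipping the outline; the 27.5×19.5 cube at (9.5, 11) partially overlaps it — only the 80.00 mm² overlap (of its 536.25 mm²) is removed, clipping the outline — area = 257.30 mm². At z = 12.25: the 19.5×30 cube contributes its full rectangle (area 585.00 mm²); the r=5 cylinder at (10, 3) gives a regular 12-gon of circumradius 5 (constant along its height) (area = (12/2)·5.000²·sin(360°/12) = 75.00 mm²); the 28×16 cube at (7.5, 6) contributes its full rectangle (area 448.00 mm²); the cube at (9.5, 11) is present — its section is the full 27.5×19.5 rectangle (area 536.25 mm²); Subtracting the remaining from the first: starting from the 19.5×30 cube (585.00 mm²), the r=5 cylinder at (10, 3) partially overlaps it — only the 64.91 mm² overlap (of its 75.00 mm²) is removed, clipping the outline; the 28×16 cube at (7.5, 6) partially overlaps it — only the 182.79 mm² overlap (of its 448.00 mm²) is removed, clipping the outline; the 27.5×19.5 cube at (9.5, 11) partially overlaps it — only the 80.00 mm² overlap (of its 536.25 mm²) is removed, clipping the outline — area = 257.30 mm². Checking containment: the cross-section at z = 12.25 is a subset of the cross-section at z = 9.

entirely on top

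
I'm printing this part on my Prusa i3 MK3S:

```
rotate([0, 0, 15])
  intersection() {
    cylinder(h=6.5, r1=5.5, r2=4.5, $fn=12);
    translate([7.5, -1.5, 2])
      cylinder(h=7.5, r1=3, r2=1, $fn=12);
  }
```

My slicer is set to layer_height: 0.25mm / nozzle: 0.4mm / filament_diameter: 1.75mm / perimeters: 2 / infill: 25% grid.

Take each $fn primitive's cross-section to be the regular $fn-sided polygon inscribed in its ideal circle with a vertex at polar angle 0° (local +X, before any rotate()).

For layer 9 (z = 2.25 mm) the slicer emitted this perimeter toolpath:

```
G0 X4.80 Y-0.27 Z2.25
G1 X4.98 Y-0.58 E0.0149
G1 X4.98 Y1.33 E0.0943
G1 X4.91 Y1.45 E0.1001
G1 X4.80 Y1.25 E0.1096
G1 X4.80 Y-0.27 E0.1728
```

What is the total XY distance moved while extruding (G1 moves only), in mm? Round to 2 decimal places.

Sum the Euclidean lengths of each G1 segment: total = 4.16 mm.

4.16 mm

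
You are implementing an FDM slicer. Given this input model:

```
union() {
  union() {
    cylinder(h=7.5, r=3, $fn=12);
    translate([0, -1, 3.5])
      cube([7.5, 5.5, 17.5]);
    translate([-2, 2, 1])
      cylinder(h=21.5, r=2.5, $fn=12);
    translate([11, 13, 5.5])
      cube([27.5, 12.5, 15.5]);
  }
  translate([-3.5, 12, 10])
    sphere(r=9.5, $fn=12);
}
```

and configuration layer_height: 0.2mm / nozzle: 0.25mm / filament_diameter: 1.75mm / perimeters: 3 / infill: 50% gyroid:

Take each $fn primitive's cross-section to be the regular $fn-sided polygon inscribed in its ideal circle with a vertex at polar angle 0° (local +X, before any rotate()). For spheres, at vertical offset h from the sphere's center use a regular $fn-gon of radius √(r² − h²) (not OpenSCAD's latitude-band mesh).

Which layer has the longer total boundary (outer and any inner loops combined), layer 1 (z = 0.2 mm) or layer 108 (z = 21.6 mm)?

Layer 1 (z = 0.2): the cylinder: section is a regular 12-gon, circumradius r=3 (perimeter = 2·12·3.000·sin(180°/12) = 18.63 mm); the cube at (0, -1) is absent (z outside [3.5, 21]); the cylinder at (-2, 2) is not intersected at this z (z outside [1, 22.5]); the cube at (11, 13) does not reach this height (z outside [5.5, 21]); Merging all regions: only the r=3 cylinder is present, so the union is just that shape — boundary = 18.63 mm; the sphere at (-3.5, 12) is not intersected at this z (|z−center|=9.800 > r=9.5); Merging all regions: only the result so far is present, so the union is just that shape — boundary = 18.63 mm. So its perimeter = 18.63 mm. Layer 108 (z = 21.6): the cylinder does not reach this height (z outside [0, 7.5]); the cube at (0, -1) does not reach this height (z outside [3.5, 21]); the r=2.5 cylinder at (-2, 2) contributes a regular 12-gon of circumradius 2.5 (perimeter = 2·12·2.500·sin(180°/12) = 15.53 mm); the cube at (11, 13) is absent (z outside [5.5, 21]); Taking the union: only the r=2.5 cylinder at (-2, 2) is present, so the union is just that shape — boundary = 15.53 mm; the sphere at (-3.5, 12) is absent (|z−center|=11.600 > r=9.5); Taking the union: only the result so far is present, so the union is just that shape — boundary = 15.53 mm. So its perimeter = 15.53 mm. Layer 1 is larger (18.63 vs 15.53 mm).

layer 1 (z = 0.2 mm)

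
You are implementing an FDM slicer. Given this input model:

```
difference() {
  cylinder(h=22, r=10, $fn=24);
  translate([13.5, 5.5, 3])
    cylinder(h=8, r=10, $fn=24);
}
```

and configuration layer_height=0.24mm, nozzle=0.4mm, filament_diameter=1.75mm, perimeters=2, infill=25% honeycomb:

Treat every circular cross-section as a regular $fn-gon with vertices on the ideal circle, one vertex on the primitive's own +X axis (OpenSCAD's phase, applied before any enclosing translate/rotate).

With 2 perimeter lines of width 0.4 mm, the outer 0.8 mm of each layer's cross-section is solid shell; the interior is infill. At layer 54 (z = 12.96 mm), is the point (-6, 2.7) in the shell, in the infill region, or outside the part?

At z = 12.96 mm: the r=10 cylinder gives a regular 24-gon of circumradius 10 (constant along its height); the cylinder at (13.5, 5.5) does not reach this height (z outside [3, 11]); Taking the first minus the rest: none of the subtracted shapes is present at this height, so the r=10 cylinder is unchanged — 1 connected region. Overall, the cross-section is a single solid region. The nearest boundary edge runs (-8.66, 5.00)→(-9.66, 2.59); distance from the point to it = 3.34 mm. The point is inside the cross-section and 3.34 mm from the nearest boundary — more than the 0.8 mm shell width (2 × 0.4), so it's in the infill interior.

infill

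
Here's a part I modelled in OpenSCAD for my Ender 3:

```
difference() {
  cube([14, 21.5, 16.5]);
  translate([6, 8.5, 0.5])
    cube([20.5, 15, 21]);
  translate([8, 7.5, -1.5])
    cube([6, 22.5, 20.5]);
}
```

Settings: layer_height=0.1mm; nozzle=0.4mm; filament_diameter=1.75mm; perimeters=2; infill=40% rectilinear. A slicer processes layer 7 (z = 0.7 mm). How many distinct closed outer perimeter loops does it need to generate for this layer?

At z = 0.7 mm: the 14×21.5 cube contributes its full rectangle; the 20.5×15 cube at (6, 8.5) contributes its full rectangle; the cube at (8, 7.5) (footprint 6×22.5) is included at this height; After the difference (first − rest): starting from the 14×21.5 cube, the 20.5×15 cube at (6, 8.5) partially overlaps it — only the 104.00 mm² overlap (of its 307.50 mm²) is removed, clipping the outline; the 6×22.5 cube at (8, 7.5) partially overlaps it — only the 6.00 mm² overlap (of its 135.00 mm²) is removed, clipping the outline — 1 connected region. The result has 1 disconnected region.

1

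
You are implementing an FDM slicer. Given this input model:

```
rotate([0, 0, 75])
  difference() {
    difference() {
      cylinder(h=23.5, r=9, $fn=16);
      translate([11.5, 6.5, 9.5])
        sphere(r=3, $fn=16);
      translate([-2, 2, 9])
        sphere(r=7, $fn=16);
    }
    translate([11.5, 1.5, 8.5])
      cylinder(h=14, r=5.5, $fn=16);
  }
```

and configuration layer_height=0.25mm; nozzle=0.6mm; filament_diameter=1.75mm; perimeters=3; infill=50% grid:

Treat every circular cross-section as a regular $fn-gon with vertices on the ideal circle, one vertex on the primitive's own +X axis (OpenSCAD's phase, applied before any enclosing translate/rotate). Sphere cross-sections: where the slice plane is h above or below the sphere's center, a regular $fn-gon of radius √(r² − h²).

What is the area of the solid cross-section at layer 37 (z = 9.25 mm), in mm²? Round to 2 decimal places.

90.34 mm²

At z = 9.25 mm: the r=9 cylinder gives a regular 16-gon of circumradius 9 (constant along its height) (area = (16/2)·9.000²·sin(360°/16) = 247.98 mm²); the sphere at (11.5, 6.5): section is a regular 16-gon, circumradius = √(r²−h²) = √(3²−0.25²) = 2.990 (area = (16/2)·2.990²·sin(360°/16) = 27.36 mm²); the r=7 sphere at (-2, 2) contributes a regular 16-gon of circumradius √(7²−0.25²) = 6.996 (area = (16/2)·6.996²·sin(360°/16) = 149.82 mm²); Subtracting the remaining from the first: starting from the r=9 cylinder (247.98 mm²), the r=3 sphere at (11.5, 6.5) misses the remaining region (no effect); the r=7 sphere at (-2, 2) partially overlaps it — only the 142.77 mm² overlap (of its 149.82 mm²) is removed, clipping the outline — area = 105.21 mm²; the r=5.5 cylinder at (11.5, 1.5) contributes a regular 16-gon of circumradius 5.5 (area = (16/2)·5.500²·sin(360°/16) = 92.61 mm²); After the difference (first − rest): starting from that combined region (105.21 mm²), the r=5.5 cylinder at (11.5, 1.5) partially overlaps it — only the 14.87 mm² overlap (of its 92.61 mm²) is removed, clipping the outline — area = 90.34 mm²; (whole slice rotated 75° about Z — lengths, areas and connectivity unchanged). Overall, the cross-section is a single solid region. Net area = 90.34 mm².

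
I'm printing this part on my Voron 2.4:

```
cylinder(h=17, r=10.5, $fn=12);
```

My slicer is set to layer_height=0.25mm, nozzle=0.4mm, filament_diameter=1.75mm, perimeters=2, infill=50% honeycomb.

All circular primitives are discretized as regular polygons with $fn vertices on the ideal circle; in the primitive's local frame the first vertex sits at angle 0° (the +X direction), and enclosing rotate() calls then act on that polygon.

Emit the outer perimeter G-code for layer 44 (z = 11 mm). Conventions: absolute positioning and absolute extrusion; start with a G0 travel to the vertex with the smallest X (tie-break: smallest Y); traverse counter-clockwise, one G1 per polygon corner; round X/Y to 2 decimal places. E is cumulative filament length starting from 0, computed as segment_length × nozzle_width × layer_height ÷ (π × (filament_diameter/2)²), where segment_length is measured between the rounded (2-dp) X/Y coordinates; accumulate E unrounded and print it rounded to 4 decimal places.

G0 X-10.50 Y0.00 Z11.00
G1 X-9.09 Y-5.25 E0.2260
G1 X-5.25 Y-9.09 E0.4518
G1 X0.00 Y-10.50 E0.6778
G1 X5.25 Y-9.09 E0.9038
G1 X9.09 Y-5.25 E1.1296
G1 X10.50 Y0.00 E1.3556
G1 X9.09 Y5.25 E1.5816
G1 X5.25 Y9.09 E1.8074
G1 X0.00 Y10.50 E2.0334
G1 X-5.25 Y9.09 E2.2594
G1 X-9.09 Y5.25 E2.4851
G1 X-10.50 Y0.00 E2.7111

At z = 11 mm: the r=10.5 cylinder contributes a regular 12-gon of circumradius 10.5. The outline is a single polygon with 12 vertices. Extrusion per mm of travel: 0.4 × 0.25 / (π × 0.875²) = 0.041575. Accumulating E over each segment gives final E = 2.7111.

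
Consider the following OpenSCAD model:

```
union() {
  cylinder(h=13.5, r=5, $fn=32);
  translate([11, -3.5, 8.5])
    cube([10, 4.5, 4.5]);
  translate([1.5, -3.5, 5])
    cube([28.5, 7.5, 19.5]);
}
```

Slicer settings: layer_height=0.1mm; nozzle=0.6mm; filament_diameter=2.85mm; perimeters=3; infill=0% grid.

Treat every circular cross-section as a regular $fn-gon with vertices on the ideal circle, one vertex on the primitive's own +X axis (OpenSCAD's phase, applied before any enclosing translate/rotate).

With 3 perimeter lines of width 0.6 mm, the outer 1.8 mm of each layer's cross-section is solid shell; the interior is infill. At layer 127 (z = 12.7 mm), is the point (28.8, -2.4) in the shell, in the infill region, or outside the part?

shell

At z = 12.7 mm: the r=5 cylinder contributes a regular 32-gon of circumradius 5; the cube at (11, -3.5) is present — its section is the full 10×4.5 rectangle; the cube at (1.5, -3.5) is present — its section is the full 28.5×7.5 rectangle; Taking the union: the regions partially overlap (shared area 67.14 mm²), so overlapping operands fuse into one piece — 1 connected region. Overall, the cross-section is a single solid region. The nearest boundary edge runs (30.00, -3.50)→(21.00, -3.50); distance from the point to it = 1.10 mm. The point is inside the cross-section, 1.10 mm from the nearest boundary — within the 1.8 mm shell band (3 × 0.6).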